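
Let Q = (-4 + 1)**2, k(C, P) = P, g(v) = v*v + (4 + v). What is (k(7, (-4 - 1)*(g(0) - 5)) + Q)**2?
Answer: 196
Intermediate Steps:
g(v) = 4 + v + v**2 (g(v) = v**2 + (4 + v) = 4 + v + v**2)
Q = 9 (Q = (-3)**2 = 9)
(k(7, (-4 - 1)*(g(0) - 5)) + Q)**2 = ((-4 - 1)*((4 + 0 + 0**2) - 5) + 9)**2 = (-5*((4 + 0 + 0) - 5) + 9)**2 = (-5*(4 - 5) + 9)**2 = (-5*(-1) + 9)**2 = (5 + 9)**2 = 14**2 = 196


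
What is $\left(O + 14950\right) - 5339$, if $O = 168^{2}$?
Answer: $37835$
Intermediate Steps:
$O = 28224$
$\left(O + 14950\right) - 5339 = \left(28224 + 14950\right) - 5339 = 43174 - 5339 = 37835$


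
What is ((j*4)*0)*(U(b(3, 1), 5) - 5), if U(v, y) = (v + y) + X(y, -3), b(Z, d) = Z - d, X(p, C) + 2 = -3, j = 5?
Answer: 0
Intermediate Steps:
X(p, C) = -5 (X(p, C) = -2 - 3 = -5)
U(v, y) = -5 + v + y (U(v, y) = (v + y) - 5 = -5 + v + y)
((j*4)*0)*(U(b(3, 1), 5) - 5) = ((5*4)*0)*((-5 + (3 - 1*1) + 5) - 5) = (20*0)*((-5 + (3 - 1) + 5) - 5) = 0*((-5 + 2 + 5) - 5) = 0*(2 - 5) = 0*(-3) = 0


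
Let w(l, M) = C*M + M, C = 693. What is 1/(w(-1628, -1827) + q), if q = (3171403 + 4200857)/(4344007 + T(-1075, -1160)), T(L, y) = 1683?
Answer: -434569/551005811496 ≈ -7.8868e-7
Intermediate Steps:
w(l, M) = 694*M (w(l, M) = 693*M + M = 694*M)
q = 737226/434569 (q = (3171403 + 4200857)/(4344007 + 1683) = 7372260/4345690 = 7372260*(1/4345690) = 737226/434569 ≈ 1.6965)
1/(w(-1628, -1827) + q) = 1/(694*(-1827) + 737226/434569) = 1/(-1267938 + 737226/434569) = 1/(-551005811496/434569) = -434569/551005811496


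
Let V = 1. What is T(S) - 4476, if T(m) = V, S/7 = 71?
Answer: -4475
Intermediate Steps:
S = 497 (S = 7*71 = 497)
T(m) = 1
T(S) - 4476 = 1 - 4476 = -4475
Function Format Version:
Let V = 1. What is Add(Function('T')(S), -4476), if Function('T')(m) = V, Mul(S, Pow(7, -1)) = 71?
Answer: -4475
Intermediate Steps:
S = 497 (S = Mul(7, 71) = 497)
Function('T')(m) = 1
Add(Function('T')(S), -4476) = Add(1, -4476) = -4475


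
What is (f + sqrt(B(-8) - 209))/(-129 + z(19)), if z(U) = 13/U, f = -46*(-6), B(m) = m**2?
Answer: -114/53 - 19*I*sqrt(145)/2438 ≈ -2.1509 - 0.093843*I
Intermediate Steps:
f = 276
(f + sqrt(B(-8) - 209))/(-129 + z(19)) = (276 + sqrt((-8)**2 - 209))/(-129 + 13/19) = (276 + sqrt(64 - 209))/(-129 + 13*(1/19)) = (276 + sqrt(-145))/(-129 + 13/19) = (276 + I*sqrt(145))/(-2438/19) = (276 + I*sqrt(145))*(-19/2438) = -114/53 - 19*I*sqrt(145)/2438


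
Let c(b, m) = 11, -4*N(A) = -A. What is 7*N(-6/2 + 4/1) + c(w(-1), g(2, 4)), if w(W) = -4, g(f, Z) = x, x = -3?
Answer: 51/4 ≈ 12.750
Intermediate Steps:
g(f, Z) = -3
N(A) = A/4 (N(A) = -(-1)*A/4 = A/4)
7*N(-6/2 + 4/1) + c(w(-1), g(2, 4)) = 7*((-6/2 + 4/1)/4) + 11 = 7*((-6*½ + 4*1)/4) + 11 = 7*((-3 + 4)/4) + 11 = 7*((¼)*1) + 11 = 7*(¼) + 11 = 7/4 + 11 = 51/4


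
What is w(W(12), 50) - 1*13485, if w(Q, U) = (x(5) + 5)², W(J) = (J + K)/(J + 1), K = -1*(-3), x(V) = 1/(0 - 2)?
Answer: -53859/4 ≈ -13465.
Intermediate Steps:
x(V) = -½ (x(V) = 1/(-2) = -½)
K = 3
W(J) = (3 + J)/(1 + J) (W(J) = (J + 3)/(J + 1) = (3 + J)/(1 + J))
w(Q, U) = 81/4 (w(Q, U) = (-½ + 5)² = (9/2)² = 81/4)
w(W(12), 50) - 1*13485 = 81/4 - 1*13485 = 81/4 - 13485 = -53859/4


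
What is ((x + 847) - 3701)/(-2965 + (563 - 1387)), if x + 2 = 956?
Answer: 1900/3789 ≈ 0.50145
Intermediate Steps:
x = 954 (x = -2 + 956 = 954)
((x + 847) - 3701)/(-2965 + (563 - 1387)) = ((954 + 847) - 3701)/(-2965 + (563 - 1387)) = (1801 - 3701)/(-2965 - 824) = -1900/(-3789) = -1900*(-1/3789) = 1900/3789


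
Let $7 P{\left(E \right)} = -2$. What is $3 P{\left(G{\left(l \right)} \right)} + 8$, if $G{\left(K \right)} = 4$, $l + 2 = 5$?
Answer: $\frac{50}{7} \approx 7.1429$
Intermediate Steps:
$l = 3$ ($l = -2 + 5 = 3$)
$P{\left(E \right)} = - \frac{2}{7}$ ($P{\left(E \right)} = \frac{1}{7} \left(-2\right) = - \frac{2}{7}$)
$3 P{\left(G{\left(l \right)} \right)} + 8 = 3 \left(- \frac{2}{7}\right) + 8 = - \frac{6}{7} + 8 = \frac{50}{7}$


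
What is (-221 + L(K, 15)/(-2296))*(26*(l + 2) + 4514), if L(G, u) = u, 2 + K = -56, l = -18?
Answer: -1039726119/1148 ≈ -9.0569e+5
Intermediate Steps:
K = -58 (K = -2 - 56 = -58)
(-221 + L(K, 15)/(-2296))*(26*(l + 2) + 4514) = (-221 + 15/(-2296))*(26*(-18 + 2) + 4514) = (-221 + 15*(-1/2296))*(26*(-16) + 4514) = (-221 - 15/2296)*(-416 + 4514) = -507431/2296*4098 = -1039726119/1148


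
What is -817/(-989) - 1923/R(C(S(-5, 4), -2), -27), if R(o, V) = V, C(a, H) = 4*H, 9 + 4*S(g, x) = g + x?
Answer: 14914/207 ≈ 72.048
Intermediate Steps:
S(g, x) = -9/4 + g/4 + x/4 (S(g, x) = -9/4 + (g + x)/4 = -9/4 + (g/4 + x/4) = -9/4 + g/4 + x/4)
-817/(-989) - 1923/R(C(S(-5, 4), -2), -27) = -817/(-989) - 1923/(-27) = -817*(-1/989) - 1923*(-1/27) = 19/23 + 641/9 = 14914/207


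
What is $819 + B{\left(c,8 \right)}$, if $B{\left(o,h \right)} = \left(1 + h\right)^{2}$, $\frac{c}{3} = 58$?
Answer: $900$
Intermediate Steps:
$c = 174$ ($c = 3 \cdot 58 = 174$)
$819 + B{\left(c,8 \right)} = 819 + \left(1 + 8\right)^{2} = 819 + 9^{2} = 819 + 81 = 900$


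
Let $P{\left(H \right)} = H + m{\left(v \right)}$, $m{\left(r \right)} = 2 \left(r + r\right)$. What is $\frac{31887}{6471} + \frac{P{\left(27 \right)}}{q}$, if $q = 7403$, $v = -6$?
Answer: $\frac{26230986}{5322757} \approx 4.9281$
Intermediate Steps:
$m{\left(r \right)} = 4 r$ ($m{\left(r \right)} = 2 \cdot 2 r = 4 r$)
$P{\left(H \right)} = -24 + H$ ($P{\left(H \right)} = H + 4 \left(-6\right) = H - 24 = -24 + H$)
$\frac{31887}{6471} + \frac{P{\left(27 \right)}}{q} = \frac{31887}{6471} + \frac{-24 + 27}{7403} = 31887 \cdot \frac{1}{6471} + 3 \cdot \frac{1}{7403} = \frac{3543}{719} + \frac{3}{7403} = \frac{26230986}{5322757}$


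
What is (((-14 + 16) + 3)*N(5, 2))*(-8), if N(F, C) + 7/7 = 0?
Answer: 40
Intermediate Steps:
N(F, C) = -1 (N(F, C) = -1 + 0 = -1)
(((-14 + 16) + 3)*N(5, 2))*(-8) = (((-14 + 16) + 3)*(-1))*(-8) = ((2 + 3)*(-1))*(-8) = (5*(-1))*(-8) = -5*(-8) = 40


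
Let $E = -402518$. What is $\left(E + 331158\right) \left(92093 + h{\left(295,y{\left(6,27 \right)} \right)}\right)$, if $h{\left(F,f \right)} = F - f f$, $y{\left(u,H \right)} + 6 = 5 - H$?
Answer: $-6536861440$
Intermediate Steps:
$y{\left(u,H \right)} = -1 - H$ ($y{\left(u,H \right)} = -6 - \left(-5 + H\right) = -1 - H$)
$h{\left(F,f \right)} = F - f^{2}$
$\left(E + 331158\right) \left(92093 + h{\left(295,y{\left(6,27 \right)} \right)}\right) = \left(-402518 + 331158\right) \left(92093 + \left(295 - \left(-1 - 27\right)^{2}\right)\right) = - 71360 \left(92093 + \left(295 - \left(-1 - 27\right)^{2}\right)\right) = - 71360 \left(92093 + \left(295 - \left(-28\right)^{2}\right)\right) = - 71360 \left(92093 + \left(295 - 784\right)\right) = - 71360 \left(92093 - 489\right) = \left(-71360\right) 91604 = -6536861440$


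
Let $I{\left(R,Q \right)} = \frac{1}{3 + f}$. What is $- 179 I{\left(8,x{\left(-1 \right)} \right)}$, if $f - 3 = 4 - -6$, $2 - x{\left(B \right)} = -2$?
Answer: $- \frac{179}{16} \approx -11.188$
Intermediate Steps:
$x{\left(B \right)} = 4$ ($x{\left(B \right)} = 2 - -2 = 2 + 2 = 4$)
$f = 13$ ($f = 3 + \left(4 - -6\right) = 3 + \left(4 + 6\right) = 3 + 10 = 13$)
$I{\left(R,Q \right)} = \frac{1}{16}$ ($I{\left(R,Q \right)} = \frac{1}{3 + 13} = \frac{1}{16}$)
$- 179 I{\left(8,x{\left(-1 \right)} \right)} = \left(-179\right) \frac{1}{16} = - \frac{179}{16}$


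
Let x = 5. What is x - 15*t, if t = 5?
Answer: -70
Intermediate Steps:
x - 15*t = 5 - 15*5 = 5 - 75 = -70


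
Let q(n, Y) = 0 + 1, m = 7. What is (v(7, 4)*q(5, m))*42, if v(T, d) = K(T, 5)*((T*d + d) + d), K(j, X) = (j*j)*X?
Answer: 370440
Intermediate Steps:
K(j, X) = X*j² (K(j, X) = j²*X = X*j²)
q(n, Y) = 1
v(T, d) = 5*T²*(2*d + T*d) (v(T, d) = (5*T²)*((T*d + d) + d) = (5*T²)*((d + T*d) + d) = (5*T²)*(2*d + T*d) = 5*T²*(2*d + T*d))
(v(7, 4)*q(5, m))*42 = ((5*4*7²*(2 + 7))*1)*42 = ((5*4*49*9)*1)*42 = (8820*1)*42 = 8820*42 = 370440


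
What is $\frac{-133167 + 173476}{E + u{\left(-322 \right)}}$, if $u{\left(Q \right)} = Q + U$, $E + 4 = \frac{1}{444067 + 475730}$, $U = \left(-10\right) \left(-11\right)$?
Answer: $- \frac{37076097273}{198676151} \approx -186.62$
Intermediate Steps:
$U = 110$
$E = - \frac{3679187}{919797}$ ($E = -4 + \frac{1}{444067 + 475730} = -4 + \frac{1}{919797} = - \frac{3679187}{919797} \approx -4.0$)
$u{\left(Q \right)} = 110 + Q$ ($u{\left(Q \right)} = Q + 110 = 110 + Q$)
$\frac{-133167 + 173476}{E + u{\left(-322 \right)}} = \frac{-133167 + 173476}{- \frac{3679187}{919797} + \left(110 - 322\right)} = \frac{40309}{- \frac{3679187}{919797} - 212} = \frac{40309}{- \frac{198676151}{919797}} = 40309 \left(- \frac{919797}{198676151}\right) = - \frac{37076097273}{198676151}$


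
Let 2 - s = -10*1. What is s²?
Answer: 144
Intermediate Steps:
s = 12 (s = 2 - (-10) = 2 - 1*(-10) = 2 + 10 = 12)
s² = 12² = 144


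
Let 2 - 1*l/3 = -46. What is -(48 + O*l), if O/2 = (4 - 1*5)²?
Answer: -336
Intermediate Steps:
l = 144 (l = 6 - 3*(-46) = 6 + 138 = 144)
O = 2 (O = 2*(4 - 1*5)² = 2*(4 - 5)² = 2*(-1)² = 2*1 = 2)
-(48 + O*l) = -(48 + 2*144) = -(48 + 288) = -1*336 = -336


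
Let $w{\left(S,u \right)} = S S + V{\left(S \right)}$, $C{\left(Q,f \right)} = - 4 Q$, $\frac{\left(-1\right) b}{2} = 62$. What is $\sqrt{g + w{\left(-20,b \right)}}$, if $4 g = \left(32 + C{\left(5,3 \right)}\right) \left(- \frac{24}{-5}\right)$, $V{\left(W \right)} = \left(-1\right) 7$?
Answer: $\frac{\sqrt{10185}}{5} \approx 20.184$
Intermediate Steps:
$b = -124$ ($b = \left(-2\right) 62 = -124$)
$V{\left(W \right)} = -7$
$w{\left(S,u \right)} = -7 + S^{2}$ ($w{\left(S,u \right)} = S S - 7 = S^{2} - 7 = -7 + S^{2}$)
$g = \frac{72}{5}$ ($g = \frac{\left(32 - 20\right) \left(- \frac{24}{-5}\right)}{4} = \frac{\left(32 - 20\right) \left(\left(-24\right) \left(- \frac{1}{5}\right)\right)}{4} = \frac{12 \cdot \frac{24}{5}}{4} = \frac{1}{4} \cdot \frac{288}{5} = \frac{72}{5} \approx 14.4$)
$\sqrt{g + w{\left(-20,b \right)}} = \sqrt{\frac{72}{5} - \left(7 - \left(-20\right)^{2}\right)} = \sqrt{\frac{72}{5} + \left(-7 + 400\right)} = \sqrt{\frac{72}{5} + 393} = \sqrt{\frac{2037}{5}} = \frac{\sqrt{10185}}{5}$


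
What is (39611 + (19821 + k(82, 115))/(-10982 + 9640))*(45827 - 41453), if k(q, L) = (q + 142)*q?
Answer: 116172943551/671 ≈ 1.7313e+8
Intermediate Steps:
k(q, L) = q*(142 + q) (k(q, L) = (142 + q)*q = q*(142 + q))
(39611 + (19821 + k(82, 115))/(-10982 + 9640))*(45827 - 41453) = (39611 + (19821 + 82*(142 + 82))/(-10982 + 9640))*(45827 - 41453) = (39611 + (19821 + 82*224)/(-1342))*4374 = (39611 + (19821 + 18368)*(-1/1342))*4374 = (39611 + 38189*(-1/1342))*4374 = (39611 - 38189/1342)*4374 = (53119773/1342)*4374 = 116172943551/671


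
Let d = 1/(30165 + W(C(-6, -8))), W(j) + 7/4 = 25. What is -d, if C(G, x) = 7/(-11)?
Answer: -4/120753 ≈ -3.3125e-5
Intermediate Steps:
C(G, x) = -7/11 (C(G, x) = 7*(-1/11) = -7/11)
W(j) = 93/4 (W(j) = -7/4 + 25 = 93/4)
d = 4/120753 (d = 1/(30165 + 93/4) = 1/(120753/4) = 4/120753 ≈ 3.3125e-5)
-d = -1*4/120753 = -4/120753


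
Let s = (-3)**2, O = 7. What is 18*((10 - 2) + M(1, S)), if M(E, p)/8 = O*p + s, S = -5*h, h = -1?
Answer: 6480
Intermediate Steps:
s = 9
S = 5 (S = -5*(-1) = 5)
M(E, p) = 72 + 56*p (M(E, p) = 8*(7*p + 9) = 8*(9 + 7*p) = 72 + 56*p)
18*((10 - 2) + M(1, S)) = 18*((10 - 2) + (72 + 56*5)) = 18*((10 - 1*2) + (72 + 280)) = 18*((10 - 2) + 352) = 18*(8 + 352) = 18*360 = 6480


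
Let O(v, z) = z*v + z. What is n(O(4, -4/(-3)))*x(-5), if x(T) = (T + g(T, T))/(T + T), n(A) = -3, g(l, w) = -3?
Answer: -12/5 ≈ -2.4000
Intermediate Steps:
O(v, z) = z + v*z (O(v, z) = v*z + z = z + v*z)
x(T) = (-3 + T)/(2*T) (x(T) = (T - 3)/(T + T) = (-3 + T)/((2*T)) = (-3 + T)*(1/(2*T)) = (-3 + T)/(2*T))
n(O(4, -4/(-3)))*x(-5) = -3*(-3 - 5)/(2*(-5)) = -3*(-1)*(-8)/(2*5) = -3*⅘ = -12/5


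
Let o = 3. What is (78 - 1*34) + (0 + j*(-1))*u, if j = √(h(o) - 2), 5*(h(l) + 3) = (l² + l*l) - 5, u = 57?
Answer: 44 - 114*I*√15/5 ≈ 44.0 - 88.304*I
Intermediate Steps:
h(l) = -4 + 2*l²/5 (h(l) = -3 + ((l² + l*l) - 5)/5 = -3 + ((l² + l²) - 5)/5 = -3 + (2*l² - 5)/5 = -3 + (-5 + 2*l²)/5 = -3 + (-1 + 2*l²/5) = -4 + 2*l²/5)
j = 2*I*√15/5 (j = √((-4 + (⅖)*3²) - 2) = √((-4 + (⅖)*9) - 2) = √((-4 + 18/5) - 2) = √(-⅖ - 2) = √(-12/5) = 2*I*√15/5 ≈ 1.5492*I)
(78 - 1*34) + (0 + j*(-1))*u = (78 - 1*34) + (0 + (2*I*√15/5)*(-1))*57 = (78 - 34) + (0 - 2*I*√15/5)*57 = 44 - 2*I*√15/5*57 = 44 - 114*I*√15/5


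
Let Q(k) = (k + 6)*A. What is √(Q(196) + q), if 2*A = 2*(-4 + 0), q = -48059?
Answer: I*√48867 ≈ 221.06*I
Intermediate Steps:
A = -4 (A = (2*(-4 + 0))/2 = (2*(-4))/2 = (½)*(-8) = -4)
Q(k) = -24 - 4*k (Q(k) = (k + 6)*(-4) = (6 + k)*(-4) = -24 - 4*k)
√(Q(196) + q) = √((-24 - 4*196) - 48059) = √((-24 - 784) - 48059) = √(-808 - 48059) = √(-48867) = I*√48867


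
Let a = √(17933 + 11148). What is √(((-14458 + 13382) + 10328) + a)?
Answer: √(9252 + √29081) ≈ 97.070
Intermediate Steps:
a = √29081 ≈ 170.53
√(((-14458 + 13382) + 10328) + a) = √(((-14458 + 13382) + 10328) + √29081) = √((-1076 + 10328) + √29081) = √(9252 + √29081)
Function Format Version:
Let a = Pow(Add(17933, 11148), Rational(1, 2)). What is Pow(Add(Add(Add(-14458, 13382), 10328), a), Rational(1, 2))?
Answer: Pow(Add(9252, Pow(29081, Rational(1, 2))), Rational(1, 2)) ≈ 97.070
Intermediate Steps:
a = Pow(29081, Rational(1, 2)) ≈ 170.53
Pow(Add(Add(Add(-14458, 13382), 10328), a), Rational(1, 2)) = Pow(Add(Add(Add(-14458, 13382), 10328), Pow(29081, Rational(1, 2))), Rational(1, 2)) = Pow(Add(Add(-1076, 10328), Pow(29081, Rational(1, 2))), Rational(1, 2)) = Pow(Add(9252, Pow(29081, Rational(1, 2))), Rational(1, 2))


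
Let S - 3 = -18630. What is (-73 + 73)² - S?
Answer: 18627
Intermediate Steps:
S = -18627 (S = 3 - 18630 = -18627)
(-73 + 73)² - S = (-73 + 73)² - 1*(-18627) = 0² + 18627 = 0 + 18627 = 18627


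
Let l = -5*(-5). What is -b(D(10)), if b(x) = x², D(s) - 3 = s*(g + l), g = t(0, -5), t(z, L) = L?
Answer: -41209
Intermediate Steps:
g = -5
l = 25
D(s) = 3 + 20*s (D(s) = 3 + s*(-5 + 25) = 3 + s*20 = 3 + 20*s)
-b(D(10)) = -(3 + 20*10)² = -(3 + 200)² = -1*203² = -1*41209 = -41209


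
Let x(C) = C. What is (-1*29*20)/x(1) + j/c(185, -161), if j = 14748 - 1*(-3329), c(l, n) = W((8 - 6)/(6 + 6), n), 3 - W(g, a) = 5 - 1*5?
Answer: 16337/3 ≈ 5445.7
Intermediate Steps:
W(g, a) = 3 (W(g, a) = 3 - (5 - 1*5) = 3 - (5 - 5) = 3 - 1*0 = 3 + 0 = 3)
c(l, n) = 3
j = 18077 (j = 14748 + 3329 = 18077)
(-1*29*20)/x(1) + j/c(185, -161) = (-1*29*20)/1 + 18077/3 = -29*20*1 + 18077*(⅓) = -580*1 + 18077/3 = -580 + 18077/3 = 16337/3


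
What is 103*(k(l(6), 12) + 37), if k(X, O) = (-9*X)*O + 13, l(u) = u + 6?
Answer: -128338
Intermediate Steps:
l(u) = 6 + u
k(X, O) = 13 - 9*O*X (k(X, O) = -9*O*X + 13 = 13 - 9*O*X)
103*(k(l(6), 12) + 37) = 103*((13 - 9*12*(6 + 6)) + 37) = 103*((13 - 9*12*12) + 37) = 103*((13 - 1296) + 37) = 103*(-1283 + 37) = 103*(-1246) = -128338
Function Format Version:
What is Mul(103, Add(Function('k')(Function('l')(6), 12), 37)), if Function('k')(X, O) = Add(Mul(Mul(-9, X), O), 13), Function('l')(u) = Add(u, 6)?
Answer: -128338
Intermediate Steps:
Function('l')(u) = Add(6, u)
Function('k')(X, O) = Add(13, Mul(-9, O, X)) (Function('k')(X, O) = Add(Mul(-9, O, X), 13) = Add(13, Mul(-9, O, X)))
Mul(103, Add(Function('k')(Function('l')(6), 12), 37)) = Mul(103, Add(Add(13, Mul(-9, 12, Add(6, 6))), 37)) = Mul(103, Add(Add(13, Mul(-9, 12, 12)), 37)) = Mul(103, Add(Add(13, -1296), 37)) = Mul(103, Add(-1283, 37)) = Mul(103, -1246) = -128338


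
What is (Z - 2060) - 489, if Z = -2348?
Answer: -4897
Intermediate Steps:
(Z - 2060) - 489 = (-2348 - 2060) - 489 = -4408 - 489 = -4897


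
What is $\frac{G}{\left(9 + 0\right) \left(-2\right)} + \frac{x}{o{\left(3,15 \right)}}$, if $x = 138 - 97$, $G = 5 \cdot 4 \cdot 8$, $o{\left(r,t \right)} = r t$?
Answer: $- \frac{359}{45} \approx -7.9778$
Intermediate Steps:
$G = 160$ ($G = 20 \cdot 8 = 160$)
$x = 41$ ($x = 138 - 97 = 41$)
$\frac{G}{\left(9 + 0\right) \left(-2\right)} + \frac{x}{o{\left(3,15 \right)}} = \frac{160}{\left(9 + 0\right) \left(-2\right)} + \frac{41}{3 \cdot 15} = \frac{160}{9 \left(-2\right)} + \frac{41}{45} = \frac{160}{-18} + 41 \cdot \frac{1}{45} = 160 \left(- \frac{1}{18}\right) + \frac{41}{45} = - \frac{80}{9} + \frac{41}{45} = - \frac{359}{45}$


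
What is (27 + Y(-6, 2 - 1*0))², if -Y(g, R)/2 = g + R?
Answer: 1225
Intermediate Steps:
Y(g, R) = -2*R - 2*g (Y(g, R) = -2*(g + R) = -2*(R + g) = -2*R - 2*g)
(27 + Y(-6, 2 - 1*0))² = (27 + (-2*(2 - 1*0) - 2*(-6)))² = (27 + (-2*(2 + 0) + 12))² = (27 + (-2*2 + 12))² = (27 + (-4 + 12))² = (27 + 8)² = 35² = 1225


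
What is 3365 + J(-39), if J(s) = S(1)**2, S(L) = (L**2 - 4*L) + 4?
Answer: 3366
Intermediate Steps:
S(L) = 4 + L**2 - 4*L
J(s) = 1 (J(s) = (4 + 1**2 - 4*1)**2 = (4 + 1 - 4)**2 = 1**2 = 1)
3365 + J(-39) = 3365 + 1 = 3366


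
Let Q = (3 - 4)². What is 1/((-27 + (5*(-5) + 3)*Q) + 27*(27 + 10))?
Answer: 1/950 ≈ 0.0010526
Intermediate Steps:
Q = 1 (Q = (-1)² = 1)
1/((-27 + (5*(-5) + 3)*Q) + 27*(27 + 10)) = 1/((-27 + (5*(-5) + 3)*1) + 27*(27 + 10)) = 1/((-27 + (-25 + 3)*1) + 27*37) = 1/((-27 - 22*1) + 999) = 1/((-27 - 22) + 999) = 1/(-49 + 999) = 1/950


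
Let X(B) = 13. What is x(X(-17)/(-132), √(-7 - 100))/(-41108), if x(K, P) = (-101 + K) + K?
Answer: 6679/2713128 ≈ 0.0024617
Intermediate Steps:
x(K, P) = -101 + 2*K
x(X(-17)/(-132), √(-7 - 100))/(-41108) = (-101 + 2*(13/(-132)))/(-41108) = (-101 + 2*(13*(-1/132)))*(-1/41108) = (-101 + 2*(-13/132))*(-1/41108) = (-101 - 13/66)*(-1/41108) = -6679/66*(-1/41108) = 6679/2713128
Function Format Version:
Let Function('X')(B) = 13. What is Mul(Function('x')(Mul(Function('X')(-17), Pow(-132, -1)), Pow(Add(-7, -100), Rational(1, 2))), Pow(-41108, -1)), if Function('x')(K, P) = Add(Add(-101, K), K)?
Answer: Rational(6679, 2713128) ≈ 0.0024617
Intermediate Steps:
Function('x')(K, P) = Add(-101, Mul(2, K))
Mul(Function('x')(Mul(Function('X')(-17), Pow(-132, -1)), Pow(Add(-7, -100), Rational(1, 2))), Pow(-41108, -1)) = Mul(Add(-101, Mul(2, Mul(13, Pow(-132, -1)))), Pow(-41108, -1)) = Mul(Add(-101, Mul(2, Mul(13, Rational(-1, 132)))), Rational(-1, 41108)) = Mul(Add(-101, Mul(2, Rational(-13, 132))), Rational(-1, 41108)) = Mul(Add(-101, Rational(-13, 66)), Rational(-1, 41108)) = Mul(Rational(-6679, 66), Rational(-1, 41108)) = Rational(6679, 2713128)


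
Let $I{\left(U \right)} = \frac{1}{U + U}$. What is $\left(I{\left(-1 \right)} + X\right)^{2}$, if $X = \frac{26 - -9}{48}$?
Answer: $\frac{121}{2304} \approx 0.052517$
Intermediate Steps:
$I{\left(U \right)} = \frac{1}{2 U}$
$X = \frac{35}{48}$ ($X = \left(26 + 9\right) \frac{1}{48} = 35 \cdot \frac{1}{48} = \frac{35}{48} \approx 0.72917$)
$\left(I{\left(-1 \right)} + X\right)^{2} = \left(\frac{1}{2 \left(-1\right)} + \frac{35}{48}\right)^{2} = \left(\frac{1}{2} \left(-1\right) + \frac{35}{48}\right)^{2} = \left(- \frac{1}{2} + \frac{35}{48}\right)^{2} = \left(\frac{11}{48}\right)^{2} = \frac{121}{2304}$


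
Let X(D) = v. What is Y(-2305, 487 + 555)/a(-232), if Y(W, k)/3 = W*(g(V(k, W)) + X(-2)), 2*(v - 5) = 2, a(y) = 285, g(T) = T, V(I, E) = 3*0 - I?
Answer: 477596/19 ≈ 25137.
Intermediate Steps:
V(I, E) = -I (V(I, E) = 0 - I = -I)
v = 6 (v = 5 + (1/2)*2 = 5 + 1 = 6)
X(D) = 6
Y(W, k) = 3*W*(6 - k) (Y(W, k) = 3*(W*(-k + 6)) = 3*(W*(6 - k)) = 3*W*(6 - k))
Y(-2305, 487 + 555)/a(-232) = (3*(-2305)*(6 - (487 + 555)))/285 = (3*(-2305)*(6 - 1*1042))*(1/285) = (3*(-2305)*(6 - 1042))*(1/285) = (3*(-2305)*(-1036))*(1/285) = 7163940*(1/285) = 477596/19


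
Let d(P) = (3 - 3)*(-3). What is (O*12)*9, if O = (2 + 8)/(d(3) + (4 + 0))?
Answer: 270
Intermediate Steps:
d(P) = 0 (d(P) = 0*(-3) = 0)
O = 5/2 (O = (2 + 8)/(0 + (4 + 0)) = 10/(0 + 4) = 10/4 = 10*(¼) = 5/2 ≈ 2.5000)
(O*12)*9 = ((5/2)*12)*9 = 30*9 = 270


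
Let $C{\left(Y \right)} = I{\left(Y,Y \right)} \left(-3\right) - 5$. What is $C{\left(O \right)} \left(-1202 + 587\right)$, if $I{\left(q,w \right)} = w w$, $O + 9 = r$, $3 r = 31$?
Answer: $6355$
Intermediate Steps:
$r = \frac{31}{3}$ ($r = \frac{1}{3} \cdot 31 = \frac{31}{3} \approx 10.333$)
$O = \frac{4}{3}$ ($O = -9 + \frac{31}{3} = \frac{4}{3} \approx 1.3333$)
$I{\left(q,w \right)} = w^{2}$
$C{\left(Y \right)} = -5 - 3 Y^{2}$ ($C{\left(Y \right)} = Y^{2} \left(-3\right) - 5 = - 3 Y^{2} - 5 = -5 - 3 Y^{2}$)
$C{\left(O \right)} \left(-1202 + 587\right) = \left(-5 - 3 \left(\frac{4}{3}\right)^{2}\right) \left(-1202 + 587\right) = \left(-5 - \frac{16}{3}\right) \left(-615\right) = \left(- \frac{31}{3}\right) \left(-615\right) = 6355$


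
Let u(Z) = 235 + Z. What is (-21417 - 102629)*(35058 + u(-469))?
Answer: -4319777904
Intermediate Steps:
(-21417 - 102629)*(35058 + u(-469)) = (-21417 - 102629)*(35058 + (235 - 469)) = -124046*(35058 - 234) = -124046*34824 = -4319777904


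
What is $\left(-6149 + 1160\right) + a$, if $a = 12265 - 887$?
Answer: $6389$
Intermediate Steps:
$a = 11378$ ($a = 12265 - 887 = 11378$)
$\left(-6149 + 1160\right) + a = \left(-6149 + 1160\right) + 11378 = -4989 + 11378 = 6389$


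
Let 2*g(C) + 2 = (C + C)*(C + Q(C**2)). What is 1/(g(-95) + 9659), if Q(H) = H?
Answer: -1/838692 ≈ -1.1923e-6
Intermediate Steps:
g(C) = -1 + C*(C + C**2) (g(C) = -1 + ((C + C)*(C + C**2))/2 = -1 + ((2*C)*(C + C**2))/2 = -1 + (2*C*(C + C**2))/2 = -1 + C*(C + C**2))
1/(g(-95) + 9659) = 1/((-1 + (-95)**2 + (-95)**3) + 9659) = 1/((-1 + 9025 - 857375) + 9659) = 1/(-848351 + 9659) = 1/(-838692) = -1/838692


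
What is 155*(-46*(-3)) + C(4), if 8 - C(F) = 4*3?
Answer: 21386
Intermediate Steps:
C(F) = -4 (C(F) = 8 - 4*3 = 8 - 1*12 = 8 - 12 = -4)
155*(-46*(-3)) + C(4) = 155*(-46*(-3)) - 4 = 155*138 - 4 = 21390 - 4 = 21386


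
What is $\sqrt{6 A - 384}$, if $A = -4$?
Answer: $2 i \sqrt{102} \approx 20.199 i$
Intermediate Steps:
$\sqrt{6 A - 384} = \sqrt{6 \left(-4\right) - 384} = \sqrt{-24 - 384} = \sqrt{-408} = 2 i \sqrt{102}$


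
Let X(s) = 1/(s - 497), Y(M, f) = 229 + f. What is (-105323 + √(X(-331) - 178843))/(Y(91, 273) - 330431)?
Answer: 105323/329929 - I*√3405886115/45530202 ≈ 0.31923 - 0.0012818*I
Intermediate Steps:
X(s) = 1/(-497 + s)
(-105323 + √(X(-331) - 178843))/(Y(91, 273) - 330431) = (-105323 + √(1/(-497 - 331) - 178843))/((229 + 273) - 330431) = (-105323 + √(1/(-828) - 178843))/(502 - 330431) = (-105323 + √(-1/828 - 178843))/(-329929) = (-105323 + √(-148082005/828))*(-1/329929) = (-105323 + I*√3405886115/138)*(-1/329929) = 105323/329929 - I*√3405886115/45530202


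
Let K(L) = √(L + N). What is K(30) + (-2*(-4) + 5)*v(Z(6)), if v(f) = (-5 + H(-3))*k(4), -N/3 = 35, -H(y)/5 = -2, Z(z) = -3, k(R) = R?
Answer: 260 + 5*I*√3 ≈ 260.0 + 8.6602*I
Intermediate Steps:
H(y) = 10 (H(y) = -5*(-2) = 10)
N = -105 (N = -3*35 = -105)
K(L) = √(-105 + L) (K(L) = √(L - 105) = √(-105 + L))
v(f) = 20 (v(f) = (-5 + 10)*4 = 5*4 = 20)
K(30) + (-2*(-4) + 5)*v(Z(6)) = √(-105 + 30) + (-2*(-4) + 5)*20 = √(-75) + (8 + 5)*20 = 5*I*√3 + 13*20 = 5*I*√3 + 260 = 260 + 5*I*√3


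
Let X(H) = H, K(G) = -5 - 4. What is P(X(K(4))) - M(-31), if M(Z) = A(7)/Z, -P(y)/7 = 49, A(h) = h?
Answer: -10626/31 ≈ -342.77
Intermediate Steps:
K(G) = -9
P(y) = -343 (P(y) = -7*49 = -343)
M(Z) = 7/Z
P(X(K(4))) - M(-31) = -343 - 7/(-31) = -343 - 7*(-1)/31 = -343 - 1*(-7/31) = -343 + 7/31 = -10626/31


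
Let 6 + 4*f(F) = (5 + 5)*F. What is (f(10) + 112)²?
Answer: 73441/4 ≈ 18360.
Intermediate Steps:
f(F) = -3/2 + 5*F/2 (f(F) = -3/2 + ((5 + 5)*F)/4 = -3/2 + (10*F)/4 = -3/2 + 5*F/2)
(f(10) + 112)² = ((-3/2 + (5/2)*10) + 112)² = ((-3/2 + 25) + 112)² = (47/2 + 112)² = (271/2)² = 73441/4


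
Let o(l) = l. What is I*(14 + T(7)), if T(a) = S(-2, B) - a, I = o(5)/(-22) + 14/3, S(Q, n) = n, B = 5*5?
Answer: 4688/33 ≈ 142.06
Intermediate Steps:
B = 25
I = 293/66 (I = 5/(-22) + 14/3 = 5*(-1/22) + 14*(⅓) = -5/22 + 14/3 = 293/66 ≈ 4.4394)
T(a) = 25 - a
I*(14 + T(7)) = 293*(14 + (25 - 1*7))/66 = 293*(14 + (25 - 7))/66 = 293*(14 + 18)/66 = (293/66)*32 = 4688/33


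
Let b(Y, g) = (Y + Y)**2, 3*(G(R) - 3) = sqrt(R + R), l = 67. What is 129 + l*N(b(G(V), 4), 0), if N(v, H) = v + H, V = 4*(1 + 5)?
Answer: 11911/3 + 2144*sqrt(3) ≈ 7683.9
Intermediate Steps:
V = 24 (V = 4*6 = 24)
G(R) = 3 + sqrt(2)*sqrt(R)/3 (G(R) = 3 + sqrt(R + R)/3 = 3 + sqrt(2*R)/3 = 3 + (sqrt(2)*sqrt(R))/3 = 3 + sqrt(2)*sqrt(R)/3)
b(Y, g) = 4*Y**2 (b(Y, g) = (2*Y)**2 = 4*Y**2)
N(v, H) = H + v
129 + l*N(b(G(V), 4), 0) = 129 + 67*(0 + 4*(3 + sqrt(2)*sqrt(24)/3)**2) = 129 + 67*(0 + 4*(3 + sqrt(2)*(2*sqrt(6))/3)**2) = 129 + 67*(0 + 4*(3 + 4*sqrt(3)/3)**2) = 129 + 67*(4*(3 + 4*sqrt(3)/3)**2) = 129 + 268*(3 + 4*sqrt(3)/3)**2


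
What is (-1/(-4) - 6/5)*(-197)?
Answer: 3743/20 ≈ 187.15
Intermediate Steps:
(-1/(-4) - 6/5)*(-197) = (-1*(-¼) - 6*⅕)*(-197) = (¼ - 6/5)*(-197) = -19/20*(-197) = 3743/20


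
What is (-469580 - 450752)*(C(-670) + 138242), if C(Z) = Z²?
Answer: -540365571144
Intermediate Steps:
(-469580 - 450752)*(C(-670) + 138242) = (-469580 - 450752)*((-670)² + 138242) = -920332*(448900 + 138242) = -920332*587142 = -540365571144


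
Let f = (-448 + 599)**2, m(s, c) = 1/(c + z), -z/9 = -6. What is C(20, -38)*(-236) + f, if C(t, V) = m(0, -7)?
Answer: 1071411/47 ≈ 22796.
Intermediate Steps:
z = 54 (z = -9*(-6) = 54)
m(s, c) = 1/(54 + c) (m(s, c) = 1/(c + 54) = 1/(54 + c))
C(t, V) = 1/47 (C(t, V) = 1/(54 - 7) = 1/47)
f = 22801 (f = 151**2 = 22801)
C(20, -38)*(-236) + f = (1/47)*(-236) + 22801 = -236/47 + 22801 = 1071411/47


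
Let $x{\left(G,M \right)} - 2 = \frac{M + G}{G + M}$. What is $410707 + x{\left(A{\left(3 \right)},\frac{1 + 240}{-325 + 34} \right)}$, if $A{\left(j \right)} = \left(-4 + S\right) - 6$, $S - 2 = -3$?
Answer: $410710$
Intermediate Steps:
$S = -1$ ($S = 2 - 3 = -1$)
$A{\left(j \right)} = -11$ ($A{\left(j \right)} = \left(-4 - 1\right) - 6 = -5 - 6 = -11$)
$x{\left(G,M \right)} = 3$ ($x{\left(G,M \right)} = 2 + \frac{M + G}{G + M} = 2 + \frac{G + M}{G + M} = 2 + 1 = 3$)
$410707 + x{\left(A{\left(3 \right)},\frac{1 + 240}{-325 + 34} \right)} = 410707 + 3 = 410710$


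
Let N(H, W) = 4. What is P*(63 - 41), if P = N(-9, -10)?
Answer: 88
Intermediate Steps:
P = 4
P*(63 - 41) = 4*(63 - 41) = 4*22 = 88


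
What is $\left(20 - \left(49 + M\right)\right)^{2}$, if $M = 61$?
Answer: $8100$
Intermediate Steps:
$\left(20 - \left(49 + M\right)\right)^{2} = \left(20 - 110\right)^{2} = \left(-90\right)^{2} = 8100$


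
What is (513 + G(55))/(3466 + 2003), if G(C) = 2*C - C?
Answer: 568/5469 ≈ 0.10386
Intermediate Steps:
G(C) = C
(513 + G(55))/(3466 + 2003) = (513 + 55)/(3466 + 2003) = 568/5469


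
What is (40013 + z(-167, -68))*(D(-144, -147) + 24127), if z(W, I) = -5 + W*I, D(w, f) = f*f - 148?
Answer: 2341582032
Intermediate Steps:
D(w, f) = -148 + f**2 (D(w, f) = f**2 - 148 = -148 + f**2)
z(W, I) = -5 + I*W
(40013 + z(-167, -68))*(D(-144, -147) + 24127) = (40013 + (-5 - 68*(-167)))*((-148 + (-147)**2) + 24127) = (40013 + (-5 + 11356))*((-148 + 21609) + 24127) = (40013 + 11351)*(21461 + 24127) = 51364*45588 = 2341582032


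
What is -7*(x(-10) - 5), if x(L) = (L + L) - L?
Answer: 105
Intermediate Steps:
x(L) = L (x(L) = 2*L - L = L)
-7*(x(-10) - 5) = -7*(-10 - 5) = -7*(-15) = 105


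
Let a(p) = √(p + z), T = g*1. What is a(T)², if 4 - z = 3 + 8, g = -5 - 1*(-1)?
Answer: -11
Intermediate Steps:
g = -4 (g = -5 + 1 = -4)
z = -7 (z = 4 - (3 + 8) = 4 - 1*11 = 4 - 11 = -7)
T = -4 (T = -4*1 = -4)
a(p) = √(-7 + p) (a(p) = √(p - 7) = √(-7 + p))
a(T)² = (√(-7 - 4))² = (√(-11))² = (I*√11)² = -11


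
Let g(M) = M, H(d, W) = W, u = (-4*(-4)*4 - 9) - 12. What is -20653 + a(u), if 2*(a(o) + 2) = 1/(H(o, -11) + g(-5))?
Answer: -660961/32 ≈ -20655.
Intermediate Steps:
u = 43 (u = (16*4 - 9) - 12 = (64 - 9) - 12 = 55 - 12 = 43)
a(o) = -65/32 (a(o) = -2 + 1/(2*(-11 - 5)) = -2 + (1/2)/(-16) = -2 + (1/2)*(-1/16) = -2 - 1/32 = -65/32)
-20653 + a(u) = -20653 - 65/32 = -660961/32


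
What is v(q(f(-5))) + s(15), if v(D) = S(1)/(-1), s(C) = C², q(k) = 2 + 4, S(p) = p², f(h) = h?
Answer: 224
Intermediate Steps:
q(k) = 6
v(D) = -1 (v(D) = 1²/(-1) = 1*(-1) = -1)
v(q(f(-5))) + s(15) = -1 + 15² = -1 + 225 = 224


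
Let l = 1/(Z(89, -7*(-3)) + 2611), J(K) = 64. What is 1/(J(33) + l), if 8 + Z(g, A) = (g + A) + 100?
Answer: 2813/180033 ≈ 0.015625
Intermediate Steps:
Z(g, A) = 92 + A + g (Z(g, A) = -8 + ((g + A) + 100) = -8 + ((A + g) + 100) = -8 + (100 + A + g) = 92 + A + g)
l = 1/2813 (l = 1/((92 - 7*(-3) + 89) + 2611) = 1/((92 + 21 + 89) + 2611) = 1/(202 + 2611) = 1/2813 ≈ 0.00035549)
1/(J(33) + l) = 1/(64 + 1/2813) = 1/(180033/2813) = 2813/180033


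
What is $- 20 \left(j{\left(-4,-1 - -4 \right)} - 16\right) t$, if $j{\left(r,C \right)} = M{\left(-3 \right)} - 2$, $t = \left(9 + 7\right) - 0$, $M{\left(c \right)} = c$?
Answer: $6720$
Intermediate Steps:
$t = 16$ ($t = 16 + 0 = 16$)
$j{\left(r,C \right)} = -5$ ($j{\left(r,C \right)} = -3 - 2 = -5$)
$- 20 \left(j{\left(-4,-1 - -4 \right)} - 16\right) t = - 20 \left(-5 - 16\right) 16 = \left(-20\right) \left(-21\right) 16 = 420 \cdot 16 = 6720$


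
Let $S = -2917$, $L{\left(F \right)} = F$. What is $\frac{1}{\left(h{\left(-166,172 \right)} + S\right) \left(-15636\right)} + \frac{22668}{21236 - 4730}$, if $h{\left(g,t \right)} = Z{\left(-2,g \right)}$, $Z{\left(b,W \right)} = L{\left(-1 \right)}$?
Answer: $\frac{57458152165}{41838902616} \approx 1.3733$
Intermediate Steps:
$Z{\left(b,W \right)} = -1$
$h{\left(g,t \right)} = -1$
$\frac{1}{\left(h{\left(-166,172 \right)} + S\right) \left(-15636\right)} + \frac{22668}{21236 - 4730} = \frac{1}{\left(-1 - 2917\right) \left(-15636\right)} + \frac{22668}{21236 - 4730} = \frac{1}{-2918} \left(- \frac{1}{15636}\right) + \frac{22668}{16506} = \left(- \frac{1}{2918}\right) \left(- \frac{1}{15636}\right) + 22668 \cdot \frac{1}{16506} = \frac{1}{45625848} + \frac{3778}{2751} = \frac{57458152165}{41838902616}$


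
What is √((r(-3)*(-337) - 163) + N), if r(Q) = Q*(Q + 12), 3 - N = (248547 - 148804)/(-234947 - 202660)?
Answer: 2*√47551698144517/145869 ≈ 94.547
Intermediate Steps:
N = 1412564/437607 (N = 3 - (248547 - 148804)/(-234947 - 202660) = 3 - 99743/(-437607) = 3 - 99743*(-1)/437607 = 3 - 1*(-99743/437607) = 3 + 99743/437607 = 1412564/437607 ≈ 3.2279)
r(Q) = Q*(12 + Q)
√((r(-3)*(-337) - 163) + N) = √((-3*(12 - 3)*(-337) - 163) + 1412564/437607) = √((-3*9*(-337) - 163) + 1412564/437607) = √((-27*(-337) - 163) + 1412564/437607) = √((9099 - 163) + 1412564/437607) = √(8936 + 1412564/437607) = √(3911868716/437607) = 2*√47551698144517/145869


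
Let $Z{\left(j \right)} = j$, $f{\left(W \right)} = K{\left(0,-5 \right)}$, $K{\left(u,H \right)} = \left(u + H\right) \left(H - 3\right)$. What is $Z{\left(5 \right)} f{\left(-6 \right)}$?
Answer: $200$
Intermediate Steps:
$K{\left(u,H \right)} = \left(-3 + H\right) \left(H + u\right)$ ($K{\left(u,H \right)} = \left(H + u\right) \left(-3 + H\right) = \left(-3 + H\right) \left(H + u\right)$)
$f{\left(W \right)} = 40$ ($f{\left(W \right)} = \left(-5\right)^{2} - -15 - 0 - 0 = 25 + 15 + 0 + 0 = 40$)
$Z{\left(5 \right)} f{\left(-6 \right)} = 5 \cdot 40 = 200$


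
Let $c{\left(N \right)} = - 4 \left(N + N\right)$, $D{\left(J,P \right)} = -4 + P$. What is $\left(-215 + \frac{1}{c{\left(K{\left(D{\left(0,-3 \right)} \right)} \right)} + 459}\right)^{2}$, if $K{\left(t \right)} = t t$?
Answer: $\frac{207475216}{4489} \approx 46219.0$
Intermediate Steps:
$K{\left(t \right)} = t^{2}$
$c{\left(N \right)} = - 8 N$ ($c{\left(N \right)} = - 4 \cdot 2 N = - 8 N$)
$\left(-215 + \frac{1}{c{\left(K{\left(D{\left(0,-3 \right)} \right)} \right)} + 459}\right)^{2} = \left(-215 + \frac{1}{- 8 \left(-4 - 3\right)^{2} + 459}\right)^{2} = \left(-215 + \frac{1}{- 8 \left(-7\right)^{2} + 459}\right)^{2} = \left(-215 + \frac{1}{\left(-8\right) 49 + 459}\right)^{2} = \left(-215 + \frac{1}{-392 + 459}\right)^{2} = \left(-215 + \frac{1}{67}\right)^{2} = \left(- \frac{14404}{67}\right)^{2} = \frac{207475216}{4489}$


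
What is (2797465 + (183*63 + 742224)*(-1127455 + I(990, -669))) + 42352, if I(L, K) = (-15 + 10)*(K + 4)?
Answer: -847313520073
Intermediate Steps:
I(L, K) = -20 - 5*K (I(L, K) = -5*(4 + K) = -20 - 5*K)
(2797465 + (183*63 + 742224)*(-1127455 + I(990, -669))) + 42352 = (2797465 + (183*63 + 742224)*(-1127455 + (-20 - 5*(-669)))) + 42352 = (2797465 + (11529 + 742224)*(-1127455 + (-20 + 3345))) + 42352 = (2797465 + 753753*(-1127455 + 3325)) + 42352 = (2797465 + 753753*(-1124130)) + 42352 = (2797465 - 847316359890) + 42352 = -847313562425 + 42352 = -847313520073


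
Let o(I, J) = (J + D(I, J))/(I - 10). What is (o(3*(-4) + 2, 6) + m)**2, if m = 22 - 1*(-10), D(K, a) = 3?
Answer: 398161/400 ≈ 995.40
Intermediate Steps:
m = 32 (m = 22 + 10 = 32)
o(I, J) = (3 + J)/(-10 + I) (o(I, J) = (J + 3)/(I - 10) = (3 + J)/(-10 + I))
(o(3*(-4) + 2, 6) + m)**2 = ((3 + 6)/(-10 + (3*(-4) + 2)) + 32)**2 = (9/(-10 + (-12 + 2)) + 32)**2 = (9/(-10 - 10) + 32)**2 = (9/(-20) + 32)**2 = (-1/20*9 + 32)**2 = (-9/20 + 32)**2 = (631/20)**2 = 398161/400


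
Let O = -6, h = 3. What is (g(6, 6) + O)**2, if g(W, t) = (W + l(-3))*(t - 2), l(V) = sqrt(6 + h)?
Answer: 900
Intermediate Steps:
l(V) = 3 (l(V) = sqrt(6 + 3) = sqrt(9) = 3)
g(W, t) = (-2 + t)*(3 + W) (g(W, t) = (W + 3)*(t - 2) = (3 + W)*(-2 + t) = (-2 + t)*(3 + W))
(g(6, 6) + O)**2 = ((-6 - 2*6 + 3*6 + 6*6) - 6)**2 = ((-6 - 12 + 18 + 36) - 6)**2 = (36 - 6)**2 = 30**2 = 900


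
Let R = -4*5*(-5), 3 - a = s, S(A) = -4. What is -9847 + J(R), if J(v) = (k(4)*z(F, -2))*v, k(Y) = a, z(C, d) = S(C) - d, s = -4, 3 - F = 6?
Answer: -11247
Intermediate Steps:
F = -3 (F = 3 - 1*6 = 3 - 6 = -3)
a = 7 (a = 3 - 1*(-4) = 3 + 4 = 7)
R = 100 (R = -20*(-5) = 100)
z(C, d) = -4 - d
k(Y) = 7
J(v) = -14*v (J(v) = (7*(-4 - 1*(-2)))*v = (7*(-4 + 2))*v = (7*(-2))*v = -14*v)
-9847 + J(R) = -9847 - 14*100 = -9847 - 1400 = -11247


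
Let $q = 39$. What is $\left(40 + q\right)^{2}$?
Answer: $6241$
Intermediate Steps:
$\left(40 + q\right)^{2} = \left(40 + 39\right)^{2} = 79^{2} = 6241$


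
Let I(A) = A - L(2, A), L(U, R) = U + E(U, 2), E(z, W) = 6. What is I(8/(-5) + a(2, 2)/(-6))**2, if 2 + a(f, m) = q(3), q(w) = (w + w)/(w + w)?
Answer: 80089/900 ≈ 88.988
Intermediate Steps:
q(w) = 1 (q(w) = (2*w)/((2*w)) = (2*w)*(1/(2*w)) = 1)
a(f, m) = -1 (a(f, m) = -2 + 1 = -1)
L(U, R) = 6 + U (L(U, R) = U + 6 = 6 + U)
I(A) = -8 + A (I(A) = A - (6 + 2) = A - 1*8 = A - 8 = -8 + A)
I(8/(-5) + a(2, 2)/(-6))**2 = (-8 + (8/(-5) - 1/(-6)))**2 = (-8 + (8*(-1/5) - 1*(-1/6)))**2 = (-8 + (-8/5 + 1/6))**2 = (-8 - 43/30)**2 = (-283/30)**2 = 80089/900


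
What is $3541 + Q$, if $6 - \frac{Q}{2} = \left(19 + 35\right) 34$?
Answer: $-119$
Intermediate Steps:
$Q = -3660$ ($Q = 12 - 2 \left(19 + 35\right) 34 = 12 - 2 \cdot 54 \cdot 34 = 12 - 3672 = -3660$)
$3541 + Q = 3541 - 3660 = -119$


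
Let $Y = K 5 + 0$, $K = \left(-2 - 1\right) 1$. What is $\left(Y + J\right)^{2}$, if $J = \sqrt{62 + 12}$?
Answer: $\left(15 - \sqrt{74}\right)^{2} \approx 40.93$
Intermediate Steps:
$K = -3$ ($K = \left(-3\right) 1 = -3$)
$J = \sqrt{74} \approx 8.6023$
$Y = -15$ ($Y = \left(-3\right) 5 + 0 = -15 + 0 = -15$)
$\left(Y + J\right)^{2} = \left(-15 + \sqrt{74}\right)^{2}$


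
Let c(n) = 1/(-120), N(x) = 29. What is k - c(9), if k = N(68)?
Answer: 3481/120 ≈ 29.008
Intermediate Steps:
k = 29
c(n) = -1/120
k - c(9) = 29 - 1*(-1/120) = 29 + 1/120 = 3481/120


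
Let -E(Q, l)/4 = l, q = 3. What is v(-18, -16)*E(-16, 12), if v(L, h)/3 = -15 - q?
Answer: 2592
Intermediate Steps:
E(Q, l) = -4*l
v(L, h) = -54 (v(L, h) = 3*(-15 - 1*3) = 3*(-15 - 3) = 3*(-18) = -54)
v(-18, -16)*E(-16, 12) = -(-216)*12 = -54*(-48) = 2592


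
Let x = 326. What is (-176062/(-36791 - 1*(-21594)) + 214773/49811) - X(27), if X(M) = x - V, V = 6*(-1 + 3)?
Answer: -225657289275/756977767 ≈ -298.10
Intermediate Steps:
V = 12 (V = 6*2 = 12)
X(M) = 314 (X(M) = 326 - 1*12 = 326 - 12 = 314)
(-176062/(-36791 - 1*(-21594)) + 214773/49811) - X(27) = (-176062/(-36791 - 1*(-21594)) + 214773/49811) - 1*314 = (-176062/(-36791 + 21594) + 214773*(1/49811)) - 314 = (-176062/(-15197) + 214773/49811) - 314 = (-176062*(-1/15197) + 214773/49811) - 314 = (176062/15197 + 214773/49811) - 314 = 12033729563/756977767 - 314 = -225657289275/756977767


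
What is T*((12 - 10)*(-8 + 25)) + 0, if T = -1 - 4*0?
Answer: -34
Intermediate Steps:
T = -1 (T = -1 + 0 = -1)
T*((12 - 10)*(-8 + 25)) + 0 = -(12 - 10)*(-8 + 25) + 0 = -2*17 + 0 = -1*34 + 0 = -34 + 0 = -34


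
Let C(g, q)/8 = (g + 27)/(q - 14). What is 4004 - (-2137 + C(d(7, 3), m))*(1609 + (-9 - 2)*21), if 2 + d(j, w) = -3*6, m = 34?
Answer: 14724658/5 ≈ 2.9449e+6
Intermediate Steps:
d(j, w) = -20 (d(j, w) = -2 - 3*6 = -2 - 18 = -20)
C(g, q) = 8*(27 + g)/(-14 + q) (C(g, q) = 8*((g + 27)/(q - 14)) = 8*((27 + g)/(-14 + q)) = 8*(27 + g)/(-14 + q))
4004 - (-2137 + C(d(7, 3), m))*(1609 + (-9 - 2)*21) = 4004 - (-2137 + 8*(27 - 20)/(-14 + 34))*(1609 + (-9 - 2)*21) = 4004 - (-2137 + 8*7/20)*(1609 - 11*21) = 4004 - (-2137 + 8*(1/20)*7)*(1609 - 231) = 4004 - (-2137 + 14/5)*1378 = 4004 - (-10671)*1378/5 = 4004 - 1*(-14704638/5) = 4004 + 14704638/5 = 14724658/5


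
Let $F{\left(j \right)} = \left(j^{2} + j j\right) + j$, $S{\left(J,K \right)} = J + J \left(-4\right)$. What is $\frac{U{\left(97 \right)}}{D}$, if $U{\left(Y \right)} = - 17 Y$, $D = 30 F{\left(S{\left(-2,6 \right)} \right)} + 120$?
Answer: $- \frac{1649}{2460} \approx -0.67033$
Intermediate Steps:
$S{\left(J,K \right)} = - 3 J$ ($S{\left(J,K \right)} = J - 4 J = - 3 J$)
$F{\left(j \right)} = j + 2 j^{2}$ ($F{\left(j \right)} = \left(j^{2} + j^{2}\right) + j = 2 j^{2} + j = j + 2 j^{2}$)
$D = 2460$ ($D = 30 \left(-3\right) \left(-2\right) \left(1 + 2 \left(\left(-3\right) \left(-2\right)\right)\right) + 120 = 30 \cdot 6 \left(1 + 2 \cdot 6\right) + 120 = 30 \cdot 6 \left(1 + 12\right) + 120 = 30 \cdot 6 \cdot 13 + 120 = 30 \cdot 78 + 120 = 2340 + 120 = 2460$)
$\frac{U{\left(97 \right)}}{D} = \frac{\left(-17\right) 97}{2460} = \left(-1649\right) \frac{1}{2460} = - \frac{1649}{2460}$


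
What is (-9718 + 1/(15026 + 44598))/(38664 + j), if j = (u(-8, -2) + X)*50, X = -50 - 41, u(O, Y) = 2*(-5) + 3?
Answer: -579426031/2013144736 ≈ -0.28782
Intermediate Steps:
u(O, Y) = -7 (u(O, Y) = -10 + 3 = -7)
X = -91
j = -4900 (j = (-7 - 91)*50 = -98*50 = -4900)
(-9718 + 1/(15026 + 44598))/(38664 + j) = (-9718 + 1/(15026 + 44598))/(38664 - 4900) = (-9718 + 1/59624)/33764 = (-9718 + 1/59624)*(1/33764) = -579426031/59624*1/33764 = -579426031/2013144736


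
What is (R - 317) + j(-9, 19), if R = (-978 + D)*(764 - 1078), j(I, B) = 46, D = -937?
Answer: 601039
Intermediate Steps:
R = 601310 (R = (-978 - 937)*(764 - 1078) = -1915*(-314) = 601310)
(R - 317) + j(-9, 19) = (601310 - 317) + 46 = 600993 + 46 = 601039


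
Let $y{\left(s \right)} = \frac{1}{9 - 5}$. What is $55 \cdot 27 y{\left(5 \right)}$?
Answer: $\frac{1485}{4} \approx 371.25$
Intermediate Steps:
$y{\left(s \right)} = \frac{1}{4}$
$55 \cdot 27 y{\left(5 \right)} = 55 \cdot 27 \cdot \frac{1}{4} = 1485 \cdot \frac{1}{4} = \frac{1485}{4}$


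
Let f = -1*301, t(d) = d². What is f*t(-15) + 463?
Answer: -67262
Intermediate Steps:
f = -301
f*t(-15) + 463 = -301*(-15)² + 463 = -301*225 + 463 = -67725 + 463 = -67262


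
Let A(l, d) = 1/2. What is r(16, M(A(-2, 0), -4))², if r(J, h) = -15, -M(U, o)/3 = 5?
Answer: 225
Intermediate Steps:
A(l, d) = ½
M(U, o) = -15 (M(U, o) = -3*5 = -15)
r(16, M(A(-2, 0), -4))² = (-15)² = 225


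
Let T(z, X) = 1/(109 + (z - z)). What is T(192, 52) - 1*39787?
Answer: -4336782/109 ≈ -39787.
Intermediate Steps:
T(z, X) = 1/109 (T(z, X) = 1/(109 + 0) = 1/109)
T(192, 52) - 1*39787 = 1/109 - 1*39787 = 1/109 - 39787 = -4336782/109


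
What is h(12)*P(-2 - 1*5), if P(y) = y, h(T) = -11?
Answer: 77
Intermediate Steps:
h(12)*P(-2 - 1*5) = -11*(-2 - 1*5) = -11*(-2 - 5) = -11*(-7) = 77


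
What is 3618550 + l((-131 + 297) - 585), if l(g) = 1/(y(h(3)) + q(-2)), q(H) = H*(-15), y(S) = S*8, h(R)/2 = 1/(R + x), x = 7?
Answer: 571730905/158 ≈ 3.6186e+6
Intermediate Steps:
h(R) = 2/(7 + R) (h(R) = 2/(R + 7) = 2/(7 + R))
y(S) = 8*S
q(H) = -15*H
l(g) = 5/158 (l(g) = 1/(8*(2/(7 + 3)) - 15*(-2)) = 1/(8*(2/10) + 30) = 1/(8*(2*(⅒)) + 30) = 1/(8*(⅕) + 30) = 1/(8/5 + 30) = 1/(158/5) = 5/158)
3618550 + l((-131 + 297) - 585) = 3618550 + 5/158 = 571730905/158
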